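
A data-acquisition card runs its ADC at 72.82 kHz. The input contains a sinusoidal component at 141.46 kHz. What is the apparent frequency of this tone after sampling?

141.46 kHz mod fs = 68.64 kHz.
68.64 kHz > fs/2 = 36.41 kHz, folds to fs − 68.64 kHz = 4.18 kHz.

4.18 kHz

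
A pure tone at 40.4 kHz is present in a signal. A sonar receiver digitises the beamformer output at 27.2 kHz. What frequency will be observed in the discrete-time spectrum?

13.2 kHz

40.4 kHz mod fs = 13.2 kHz.
13.2 kHz ≤ fs/2 = 13.6 kHz, appears at 13.2 kHz.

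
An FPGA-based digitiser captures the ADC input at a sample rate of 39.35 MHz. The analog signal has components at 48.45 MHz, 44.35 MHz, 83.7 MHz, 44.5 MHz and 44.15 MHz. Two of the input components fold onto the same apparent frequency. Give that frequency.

5 MHz

fs/2 = 19.675 MHz.
48.45 MHz mod fs = 9.1 MHz.
9.1 MHz ≤ fs/2 = 19.675 MHz, appears at 9.1 MHz.
44.35 MHz mod fs = 5 MHz.
5 MHz ≤ fs/2 = 19.675 MHz, appears at 5 MHz.
83.7 MHz mod fs = 5 MHz.
5 MHz ≤ fs/2 = 19.675 MHz, appears at 5 MHz.
44.5 MHz mod fs = 5.15 MHz.
5.15 MHz ≤ fs/2 = 19.675 MHz, appears at 5.15 MHz.
44.15 MHz mod fs = 4.8 MHz.
4.8 MHz ≤ fs/2 = 19.675 MHz, appears at 4.8 MHz.
44.35 MHz and 83.7 MHz both map to 5 MHz.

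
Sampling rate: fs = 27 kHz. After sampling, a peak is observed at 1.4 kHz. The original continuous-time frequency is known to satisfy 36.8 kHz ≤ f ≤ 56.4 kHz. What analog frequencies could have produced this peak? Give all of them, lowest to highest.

Frequencies that alias to 1.4 kHz are k·fs ± 1.4 kHz for integer k ≥ 0.
k=0: 1.4 kHz.
k=1: 25.6 kHz, 28.4 kHz.
k=2: 52.6 kHz, 55.4 kHz.
k=3: 79.6 kHz, 82.4 kHz.
Within [36.8 kHz, 56.4 kHz]: 52.6 kHz, 55.4 kHz.

52.6 kHz, 55.4 kHz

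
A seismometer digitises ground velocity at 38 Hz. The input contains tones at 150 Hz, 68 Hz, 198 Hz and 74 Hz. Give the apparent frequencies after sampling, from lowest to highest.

2 Hz, 8 Hz

fs/2 = 19 Hz.
150 Hz mod fs = 36 Hz.
36 Hz > fs/2 = 19 Hz, folds to fs − 36 Hz = 2 Hz.
68 Hz mod fs = 30 Hz.
30 Hz > fs/2 = 19 Hz, folds to fs − 30 Hz = 8 Hz.
198 Hz mod fs = 8 Hz.
8 Hz ≤ fs/2 = 19 Hz, appears at 8 Hz.
74 Hz mod fs = 36 Hz.
36 Hz > fs/2 = 19 Hz, folds to fs − 36 Hz = 2 Hz.
Distinct values: {2 Hz, 8 Hz}.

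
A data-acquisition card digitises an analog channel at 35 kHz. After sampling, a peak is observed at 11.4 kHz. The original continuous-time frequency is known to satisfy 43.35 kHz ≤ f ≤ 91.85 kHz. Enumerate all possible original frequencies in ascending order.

46.4 kHz, 58.6 kHz, 81.4 kHz

Frequencies that alias to 11.4 kHz are k·fs ± 11.4 kHz for integer k ≥ 0.
k=0: 11.4 kHz.
k=1: 23.6 kHz, 46.4 kHz.
k=2: 58.6 kHz, 81.4 kHz.
k=3: 93.6 kHz, 116.4 kHz.
Within [43.35 kHz, 91.85 kHz]: 46.4 kHz, 58.6 kHz, 81.4 kHz.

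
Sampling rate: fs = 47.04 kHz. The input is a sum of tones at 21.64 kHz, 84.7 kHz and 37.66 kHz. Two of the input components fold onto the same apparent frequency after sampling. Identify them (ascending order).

37.66 kHz, 84.7 kHz

fs/2 = 23.52 kHz.
21.64 kHz ≤ fs/2 = 23.52 kHz, passes unchanged.
84.7 kHz mod fs = 37.66 kHz.
37.66 kHz > fs/2 = 23.52 kHz, folds to fs − 37.66 kHz = 9.38 kHz.
37.66 kHz > fs/2 = 23.52 kHz, folds to fs − 37.66 kHz = 9.38 kHz.
37.66 kHz and 84.7 kHz both map to 9.38 kHz.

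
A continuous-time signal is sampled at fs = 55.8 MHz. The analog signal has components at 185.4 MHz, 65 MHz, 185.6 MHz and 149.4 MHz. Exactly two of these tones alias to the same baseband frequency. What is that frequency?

fs/2 = 27.9 MHz.
185.4 MHz mod fs = 18 MHz.
18 MHz ≤ fs/2 = 27.9 MHz, appears at 18 MHz.
65 MHz mod fs = 9.2 MHz.
9.2 MHz ≤ fs/2 = 27.9 MHz, appears at 9.2 MHz.
185.6 MHz mod fs = 18.2 MHz.
18.2 MHz ≤ fs/2 = 27.9 MHz, appears at 18.2 MHz.
149.4 MHz mod fs = 37.8 MHz.
37.8 MHz > fs/2 = 27.9 MHz, folds to fs − 37.8 MHz = 18 MHz.
149.4 MHz and 185.4 MHz both map to 18 MHz.

18 MHz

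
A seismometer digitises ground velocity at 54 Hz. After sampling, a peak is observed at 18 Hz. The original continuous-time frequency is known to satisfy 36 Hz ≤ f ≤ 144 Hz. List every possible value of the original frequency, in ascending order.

Frequencies that alias to 18 Hz are k·fs ± 18 Hz for integer k ≥ 0.
k=0: 18 Hz.
k=1: 36 Hz, 72 Hz.
k=2: 90 Hz, 126 Hz.
k=3: 144 Hz, 180 Hz.
k=4: 198 Hz, 234 Hz.
Within [36 Hz, 144 Hz]: 36 Hz, 72 Hz, 90 Hz, 126 Hz, 144 Hz.

36 Hz, 72 Hz, 90 Hz, 126 Hz, 144 Hz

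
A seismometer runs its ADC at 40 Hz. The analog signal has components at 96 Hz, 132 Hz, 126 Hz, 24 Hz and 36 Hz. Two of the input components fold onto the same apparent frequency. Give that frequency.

fs/2 = 20 Hz.
96 Hz mod fs = 16 Hz.
16 Hz ≤ fs/2 = 20 Hz, appears at 16 Hz.
132 Hz mod fs = 12 Hz.
12 Hz ≤ fs/2 = 20 Hz, appears at 12 Hz.
126 Hz mod fs = 6 Hz.
6 Hz ≤ fs/2 = 20 Hz, appears at 6 Hz.
24 Hz > fs/2 = 20 Hz, folds to fs − 24 Hz = 16 Hz.
36 Hz > fs/2 = 20 Hz, folds to fs − 36 Hz = 4 Hz.
24 Hz and 96 Hz both map to 16 Hz.

16 Hz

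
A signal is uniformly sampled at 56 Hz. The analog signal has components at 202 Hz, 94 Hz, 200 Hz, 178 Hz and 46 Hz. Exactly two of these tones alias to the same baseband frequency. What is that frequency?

fs/2 = 28 Hz.
202 Hz mod fs = 34 Hz.
34 Hz > fs/2 = 28 Hz, folds to fs − 34 Hz = 22 Hz.
94 Hz mod fs = 38 Hz.
38 Hz > fs/2 = 28 Hz, folds to fs − 38 Hz = 18 Hz.
200 Hz mod fs = 32 Hz.
32 Hz > fs/2 = 28 Hz, folds to fs − 32 Hz = 24 Hz.
178 Hz mod fs = 10 Hz.
10 Hz ≤ fs/2 = 28 Hz, appears at 10 Hz.
46 Hz > fs/2 = 28 Hz, folds to fs − 46 Hz = 10 Hz.
46 Hz and 178 Hz both map to 10 Hz.

10 Hz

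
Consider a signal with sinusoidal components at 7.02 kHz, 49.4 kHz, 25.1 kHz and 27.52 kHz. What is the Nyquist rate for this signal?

98.8 kHz

Highest-frequency component: 49.4 kHz.
Nyquist rate = 2 × 49.4 kHz = 98.8 kHz.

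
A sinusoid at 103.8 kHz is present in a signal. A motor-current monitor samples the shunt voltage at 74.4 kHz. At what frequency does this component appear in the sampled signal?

29.4 kHz

103.8 kHz mod fs = 29.4 kHz.
29.4 kHz ≤ fs/2 = 37.2 kHz, appears at 29.4 kHz.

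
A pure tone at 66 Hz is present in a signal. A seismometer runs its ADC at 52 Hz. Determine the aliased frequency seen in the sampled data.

14 Hz

66 Hz mod fs = 14 Hz.
14 Hz ≤ fs/2 = 26 Hz, appears at 14 Hz.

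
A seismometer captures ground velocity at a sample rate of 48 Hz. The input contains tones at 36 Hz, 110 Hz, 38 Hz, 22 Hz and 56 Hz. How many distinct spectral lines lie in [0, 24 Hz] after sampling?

fs/2 = 24 Hz.
36 Hz > fs/2 = 24 Hz, folds to fs − 36 Hz = 12 Hz.
110 Hz mod fs = 14 Hz.
14 Hz ≤ fs/2 = 24 Hz, appears at 14 Hz.
38 Hz > fs/2 = 24 Hz, folds to fs − 38 Hz = 10 Hz.
22 Hz ≤ fs/2 = 24 Hz, passes unchanged.
56 Hz mod fs = 8 Hz.
8 Hz ≤ fs/2 = 24 Hz, appears at 8 Hz.
Distinct values: {8 Hz, 10 Hz, 12 Hz, 14 Hz, 22 Hz} → 5.

5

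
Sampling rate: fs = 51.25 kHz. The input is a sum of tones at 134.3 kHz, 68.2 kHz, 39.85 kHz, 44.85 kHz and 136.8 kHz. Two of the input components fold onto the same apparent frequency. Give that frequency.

16.95 kHz

fs/2 = 25.625 kHz.
134.3 kHz mod fs = 31.8 kHz.
31.8 kHz > fs/2 = 25.625 kHz, folds to fs − 31.8 kHz = 19.45 kHz.
68.2 kHz mod fs = 16.95 kHz.
16.95 kHz ≤ fs/2 = 25.625 kHz, appears at 16.95 kHz.
39.85 kHz > fs/2 = 25.625 kHz, folds to fs − 39.85 kHz = 11.4 kHz.
44.85 kHz > fs/2 = 25.625 kHz, folds to fs − 44.85 kHz = 6.4 kHz.
136.8 kHz mod fs = 34.3 kHz.
34.3 kHz > fs/2 = 25.625 kHz, folds to fs − 34.3 kHz = 16.95 kHz.
68.2 kHz and 136.8 kHz both map to 16.95 kHz.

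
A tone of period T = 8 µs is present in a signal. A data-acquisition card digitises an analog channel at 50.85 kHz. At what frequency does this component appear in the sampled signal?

T = 8 µs → f = 1/T = 125 kHz.
125 kHz mod fs = 23.3 kHz.
23.3 kHz ≤ fs/2 = 25.425 kHz, appears at 23.3 kHz.

23.3 kHz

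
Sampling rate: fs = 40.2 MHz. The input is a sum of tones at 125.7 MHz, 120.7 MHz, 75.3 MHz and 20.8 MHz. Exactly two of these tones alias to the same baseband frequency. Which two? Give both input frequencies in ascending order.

75.3 MHz, 125.7 MHz

fs/2 = 20.1 MHz.
125.7 MHz mod fs = 5.1 MHz.
5.1 MHz ≤ fs/2 = 20.1 MHz, appears at 5.1 MHz.
120.7 MHz mod fs = 0.1 MHz.
0.1 MHz ≤ fs/2 = 20.1 MHz, appears at 0.1 MHz.
75.3 MHz mod fs = 35.1 MHz.
35.1 MHz > fs/2 = 20.1 MHz, folds to fs − 35.1 MHz = 5.1 MHz.
20.8 MHz > fs/2 = 20.1 MHz, folds to fs − 20.8 MHz = 19.4 MHz.
75.3 MHz and 125.7 MHz both map to 5.1 MHz.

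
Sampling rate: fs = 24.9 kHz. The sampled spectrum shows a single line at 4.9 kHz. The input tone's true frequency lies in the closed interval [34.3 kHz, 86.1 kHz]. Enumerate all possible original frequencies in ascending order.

Frequencies that alias to 4.9 kHz are k·fs ± 4.9 kHz for integer k ≥ 0.
k=0: 4.9 kHz.
k=1: 20 kHz, 29.8 kHz.
k=2: 44.9 kHz, 54.7 kHz.
k=3: 69.8 kHz, 79.6 kHz.
k=4: 94.7 kHz, 104.5 kHz.
Within [34.3 kHz, 86.1 kHz]: 44.9 kHz, 54.7 kHz, 69.8 kHz, 79.6 kHz.

44.9 kHz, 54.7 kHz, 69.8 kHz, 79.6 kHz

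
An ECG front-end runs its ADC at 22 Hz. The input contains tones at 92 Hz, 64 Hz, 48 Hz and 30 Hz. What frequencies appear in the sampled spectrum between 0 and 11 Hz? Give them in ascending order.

fs/2 = 11 Hz.
92 Hz mod fs = 4 Hz.
4 Hz ≤ fs/2 = 11 Hz, appears at 4 Hz.
64 Hz mod fs = 20 Hz.
20 Hz > fs/2 = 11 Hz, folds to fs − 20 Hz = 2 Hz.
48 Hz mod fs = 4 Hz.
4 Hz ≤ fs/2 = 11 Hz, appears at 4 Hz.
30 Hz mod fs = 8 Hz.
8 Hz ≤ fs/2 = 11 Hz, appears at 8 Hz.
Distinct values: {2 Hz, 4 Hz, 8 Hz}.

2 Hz, 4 Hz, 8 Hz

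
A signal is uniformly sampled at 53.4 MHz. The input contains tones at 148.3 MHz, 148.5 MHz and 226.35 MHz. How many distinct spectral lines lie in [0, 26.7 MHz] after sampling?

fs/2 = 26.7 MHz.
148.3 MHz mod fs = 41.5 MHz.
41.5 MHz > fs/2 = 26.7 MHz, folds to fs − 41.5 MHz = 11.9 MHz.
148.5 MHz mod fs = 41.7 MHz.
41.7 MHz > fs/2 = 26.7 MHz, folds to fs − 41.7 MHz = 11.7 MHz.
226.35 MHz mod fs = 12.75 MHz.
12.75 MHz ≤ fs/2 = 26.7 MHz, appears at 12.75 MHz.
Distinct values: {11.7 MHz, 11.9 MHz, 12.75 MHz} → 3.

3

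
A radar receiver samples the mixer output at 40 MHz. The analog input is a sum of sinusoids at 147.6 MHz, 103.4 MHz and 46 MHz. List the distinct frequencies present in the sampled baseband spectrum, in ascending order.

fs/2 = 20 MHz.
147.6 MHz mod fs = 27.6 MHz.
27.6 MHz > fs/2 = 20 MHz, folds to fs − 27.6 MHz = 12.4 MHz.
103.4 MHz mod fs = 23.4 MHz.
23.4 MHz > fs/2 = 20 MHz, folds to fs − 23.4 MHz = 16.6 MHz.
46 MHz mod fs = 6 MHz.
6 MHz ≤ fs/2 = 20 MHz, appears at 6 MHz.
Distinct values: {6 MHz, 12.4 MHz, 16.6 MHz}.

6 MHz, 12.4 MHz, 16.6 MHz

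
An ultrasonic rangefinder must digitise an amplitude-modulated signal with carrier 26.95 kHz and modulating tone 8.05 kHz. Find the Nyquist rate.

70 kHz

AM sidebands sit at fc ± fm = 18.9 kHz and 35 kHz.
Highest-frequency component: 35 kHz.
Nyquist rate = 2 × 35 kHz = 70 kHz.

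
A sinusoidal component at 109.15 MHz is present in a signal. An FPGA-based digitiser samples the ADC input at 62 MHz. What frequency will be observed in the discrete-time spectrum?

109.15 MHz mod fs = 47.15 MHz.
47.15 MHz > fs/2 = 31 MHz, folds to fs − 47.15 MHz = 14.85 MHz.

14.85 MHz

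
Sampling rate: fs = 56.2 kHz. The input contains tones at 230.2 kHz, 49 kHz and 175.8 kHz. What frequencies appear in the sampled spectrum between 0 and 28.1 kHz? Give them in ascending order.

fs/2 = 28.1 kHz.
230.2 kHz mod fs = 5.4 kHz.
5.4 kHz ≤ fs/2 = 28.1 kHz, appears at 5.4 kHz.
49 kHz > fs/2 = 28.1 kHz, folds to fs − 49 kHz = 7.2 kHz.
175.8 kHz mod fs = 7.2 kHz.
7.2 kHz ≤ fs/2 = 28.1 kHz, appears at 7.2 kHz.
Distinct values: {5.4 kHz, 7.2 kHz}.

5.4 kHz, 7.2 kHz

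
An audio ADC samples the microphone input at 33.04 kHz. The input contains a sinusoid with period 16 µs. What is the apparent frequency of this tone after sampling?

T = 16 µs → f = 1/T = 62.5 kHz.
62.5 kHz mod fs = 29.46 kHz.
29.46 kHz > fs/2 = 16.52 kHz, folds to fs − 29.46 kHz = 3.58 kHz.

3.58 kHz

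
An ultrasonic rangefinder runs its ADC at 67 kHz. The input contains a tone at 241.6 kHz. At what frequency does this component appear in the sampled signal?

241.6 kHz mod fs = 40.6 kHz.
40.6 kHz > fs/2 = 33.5 kHz, folds to fs − 40.6 kHz = 26.4 kHz.

26.4 kHz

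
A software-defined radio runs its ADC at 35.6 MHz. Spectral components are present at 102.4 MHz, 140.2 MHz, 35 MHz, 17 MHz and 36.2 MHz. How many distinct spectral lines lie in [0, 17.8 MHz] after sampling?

4

fs/2 = 17.8 MHz.
102.4 MHz mod fs = 31.2 MHz.
31.2 MHz > fs/2 = 17.8 MHz, folds to fs − 31.2 MHz = 4.4 MHz.
140.2 MHz mod fs = 33.4 MHz.
33.4 MHz > fs/2 = 17.8 MHz, folds to fs − 33.4 MHz = 2.2 MHz.
35 MHz > fs/2 = 17.8 MHz, folds to fs − 35 MHz = 0.6 MHz.
17 MHz ≤ fs/2 = 17.8 MHz, passes unchanged.
36.2 MHz mod fs = 0.6 MHz.
0.6 MHz ≤ fs/2 = 17.8 MHz, appears at 0.6 MHz.
Distinct values: {0.6 MHz, 2.2 MHz, 4.4 MHz, 17 MHz} → 4.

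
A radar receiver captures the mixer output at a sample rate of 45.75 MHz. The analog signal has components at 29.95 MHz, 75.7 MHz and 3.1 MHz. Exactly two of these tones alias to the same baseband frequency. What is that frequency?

fs/2 = 22.875 MHz.
29.95 MHz > fs/2 = 22.875 MHz, folds to fs − 29.95 MHz = 15.8 MHz.
75.7 MHz mod fs = 29.95 MHz.
29.95 MHz > fs/2 = 22.875 MHz, folds to fs − 29.95 MHz = 15.8 MHz.
3.1 MHz ≤ fs/2 = 22.875 MHz, passes unchanged.
29.95 MHz and 75.7 MHz both map to 15.8 MHz.

15.8 MHz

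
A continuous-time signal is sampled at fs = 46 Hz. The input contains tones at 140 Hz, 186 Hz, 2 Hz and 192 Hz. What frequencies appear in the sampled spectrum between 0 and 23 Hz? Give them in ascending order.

2 Hz, 8 Hz

fs/2 = 23 Hz.
140 Hz mod fs = 2 Hz.
2 Hz ≤ fs/2 = 23 Hz, appears at 2 Hz.
186 Hz mod fs = 2 Hz.
2 Hz ≤ fs/2 = 23 Hz, appears at 2 Hz.
2 Hz ≤ fs/2 = 23 Hz, passes unchanged.
192 Hz mod fs = 8 Hz.
8 Hz ≤ fs/2 = 23 Hz, appears at 8 Hz.
Distinct values: {2 Hz, 8 Hz}.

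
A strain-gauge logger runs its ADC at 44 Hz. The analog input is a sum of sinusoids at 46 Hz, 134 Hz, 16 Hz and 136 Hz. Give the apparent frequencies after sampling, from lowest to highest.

fs/2 = 22 Hz.
46 Hz mod fs = 2 Hz.
2 Hz ≤ fs/2 = 22 Hz, appears at 2 Hz.
134 Hz mod fs = 2 Hz.
2 Hz ≤ fs/2 = 22 Hz, appears at 2 Hz.
16 Hz ≤ fs/2 = 22 Hz, passes unchanged.
136 Hz mod fs = 4 Hz.
4 Hz ≤ fs/2 = 22 Hz, appears at 4 Hz.
Distinct values: {2 Hz, 4 Hz, 16 Hz}.

2 Hz, 4 Hz, 16 Hz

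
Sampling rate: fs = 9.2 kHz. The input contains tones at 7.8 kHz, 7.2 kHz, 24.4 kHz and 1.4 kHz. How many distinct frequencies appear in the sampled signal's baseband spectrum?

3

fs/2 = 4.6 kHz.
7.8 kHz > fs/2 = 4.6 kHz, folds to fs − 7.8 kHz = 1.4 kHz.
7.2 kHz > fs/2 = 4.6 kHz, folds to fs − 7.2 kHz = 2 kHz.
24.4 kHz mod fs = 6 kHz.
6 kHz > fs/2 = 4.6 kHz, folds to fs − 6 kHz = 3.2 kHz.
1.4 kHz ≤ fs/2 = 4.6 kHz, passes unchanged.
Distinct values: {1.4 kHz, 2 kHz, 3.2 kHz} → 3.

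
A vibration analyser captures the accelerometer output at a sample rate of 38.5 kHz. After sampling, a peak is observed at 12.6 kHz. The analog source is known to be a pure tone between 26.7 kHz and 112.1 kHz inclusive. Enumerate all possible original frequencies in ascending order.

Frequencies that alias to 12.6 kHz are k·fs ± 12.6 kHz for integer k ≥ 0.
k=0: 12.6 kHz.
k=1: 25.9 kHz, 51.1 kHz.
k=2: 64.4 kHz, 89.6 kHz.
k=3: 102.9 kHz, 128.1 kHz.
k=4: 141.4 kHz, 166.6 kHz.
Within [26.7 kHz, 112.1 kHz]: 51.1 kHz, 64.4 kHz, 89.6 kHz, 102.9 kHz.

51.1 kHz, 64.4 kHz, 89.6 kHz, 102.9 kHz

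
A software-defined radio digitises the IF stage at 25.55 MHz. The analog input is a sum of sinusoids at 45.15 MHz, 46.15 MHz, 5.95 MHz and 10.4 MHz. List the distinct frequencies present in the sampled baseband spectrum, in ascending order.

4.95 MHz, 5.95 MHz, 10.4 MHz

fs/2 = 12.775 MHz.
45.15 MHz mod fs = 19.6 MHz.
19.6 MHz > fs/2 = 12.775 MHz, folds to fs − 19.6 MHz = 5.95 MHz.
46.15 MHz mod fs = 20.6 MHz.
20.6 MHz > fs/2 = 12.775 MHz, folds to fs − 20.6 MHz = 4.95 MHz.
5.95 MHz ≤ fs/2 = 12.775 MHz, passes unchanged.
10.4 MHz ≤ fs/2 = 12.775 MHz, passes unchanged.
Distinct values: {4.95 MHz, 5.95 MHz, 10.4 MHz}.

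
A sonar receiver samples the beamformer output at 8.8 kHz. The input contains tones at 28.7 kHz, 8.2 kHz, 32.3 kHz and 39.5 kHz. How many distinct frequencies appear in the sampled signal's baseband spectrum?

4

fs/2 = 4.4 kHz.
28.7 kHz mod fs = 2.3 kHz.
2.3 kHz ≤ fs/2 = 4.4 kHz, appears at 2.3 kHz.
8.2 kHz > fs/2 = 4.4 kHz, folds to fs − 8.2 kHz = 0.6 kHz.
32.3 kHz mod fs = 5.9 kHz.
5.9 kHz > fs/2 = 4.4 kHz, folds to fs − 5.9 kHz = 2.9 kHz.
39.5 kHz mod fs = 4.3 kHz.
4.3 kHz ≤ fs/2 = 4.4 kHz, appears at 4.3 kHz.
Distinct values: {0.6 kHz, 2.3 kHz, 2.9 kHz, 4.3 kHz} → 4.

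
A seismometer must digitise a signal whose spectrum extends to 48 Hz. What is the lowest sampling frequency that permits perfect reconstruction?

96 Hz

Nyquist rate = 2 × 48 Hz = 96 Hz.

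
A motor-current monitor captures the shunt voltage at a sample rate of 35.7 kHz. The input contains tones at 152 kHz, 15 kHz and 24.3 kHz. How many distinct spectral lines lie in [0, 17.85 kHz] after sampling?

fs/2 = 17.85 kHz.
152 kHz mod fs = 9.2 kHz.
9.2 kHz ≤ fs/2 = 17.85 kHz, appears at 9.2 kHz.
15 kHz ≤ fs/2 = 17.85 kHz, passes unchanged.
24.3 kHz > fs/2 = 17.85 kHz, folds to fs − 24.3 kHz = 11.4 kHz.
Distinct values: {9.2 kHz, 11.4 kHz, 15 kHz} → 3.

3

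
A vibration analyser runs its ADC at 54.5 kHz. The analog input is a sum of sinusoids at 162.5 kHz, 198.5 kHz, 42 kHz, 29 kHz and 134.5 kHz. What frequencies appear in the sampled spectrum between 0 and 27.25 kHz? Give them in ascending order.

1 kHz, 12.5 kHz, 19.5 kHz, 25.5 kHz

fs/2 = 27.25 kHz.
162.5 kHz mod fs = 53.5 kHz.
53.5 kHz > fs/2 = 27.25 kHz, folds to fs − 53.5 kHz = 1 kHz.
198.5 kHz mod fs = 35 kHz.
35 kHz > fs/2 = 27.25 kHz, folds to fs − 35 kHz = 19.5 kHz.
42 kHz > fs/2 = 27.25 kHz, folds to fs − 42 kHz = 12.5 kHz.
29 kHz > fs/2 = 27.25 kHz, folds to fs − 29 kHz = 25.5 kHz.
134.5 kHz mod fs = 25.5 kHz.
25.5 kHz ≤ fs/2 = 27.25 kHz, appears at 25.5 kHz.
Distinct values: {1 kHz, 12.5 kHz, 19.5 kHz, 25.5 kHz}.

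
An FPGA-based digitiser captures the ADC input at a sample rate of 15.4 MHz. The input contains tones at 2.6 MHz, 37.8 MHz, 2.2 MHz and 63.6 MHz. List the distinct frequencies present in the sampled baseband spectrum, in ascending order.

2 MHz, 2.2 MHz, 2.6 MHz, 7 MHz

fs/2 = 7.7 MHz.
2.6 MHz ≤ fs/2 = 7.7 MHz, passes unchanged.
37.8 MHz mod fs = 7 MHz.
7 MHz ≤ fs/2 = 7.7 MHz, appears at 7 MHz.
2.2 MHz ≤ fs/2 = 7.7 MHz, passes unchanged.
63.6 MHz mod fs = 2 MHz.
2 MHz ≤ fs/2 = 7.7 MHz, appears at 2 MHz.
Distinct values: {2 MHz, 2.2 MHz, 2.6 MHz, 7 MHz}.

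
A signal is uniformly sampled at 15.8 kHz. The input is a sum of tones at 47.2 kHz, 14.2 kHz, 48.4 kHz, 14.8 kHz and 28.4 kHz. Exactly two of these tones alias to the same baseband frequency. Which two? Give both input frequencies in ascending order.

fs/2 = 7.9 kHz.
47.2 kHz mod fs = 15.6 kHz.
15.6 kHz > fs/2 = 7.9 kHz, folds to fs − 15.6 kHz = 0.2 kHz.
14.2 kHz > fs/2 = 7.9 kHz, folds to fs − 14.2 kHz = 1.6 kHz.
48.4 kHz mod fs = 1 kHz.
1 kHz ≤ fs/2 = 7.9 kHz, appears at 1 kHz.
14.8 kHz > fs/2 = 7.9 kHz, folds to fs − 14.8 kHz = 1 kHz.
28.4 kHz mod fs = 12.6 kHz.
12.6 kHz > fs/2 = 7.9 kHz, folds to fs − 12.6 kHz = 3.2 kHz.
14.8 kHz and 48.4 kHz both map to 1 kHz.

14.8 kHz, 48.4 kHz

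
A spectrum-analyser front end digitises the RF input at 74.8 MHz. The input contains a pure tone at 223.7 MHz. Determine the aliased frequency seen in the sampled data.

0.7 MHz

223.7 MHz mod fs = 74.1 MHz.
74.1 MHz > fs/2 = 37.4 MHz, folds to fs − 74.1 MHz = 0.7 MHz.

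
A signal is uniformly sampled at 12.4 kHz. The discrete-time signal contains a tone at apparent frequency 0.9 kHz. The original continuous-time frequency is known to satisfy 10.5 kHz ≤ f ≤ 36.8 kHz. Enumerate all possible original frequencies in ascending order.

Frequencies that alias to 0.9 kHz are k·fs ± 0.9 kHz for integer k ≥ 0.
k=0: 0.9 kHz.
k=1: 11.5 kHz, 13.3 kHz.
k=2: 23.9 kHz, 25.7 kHz.
k=3: 36.3 kHz, 38.1 kHz.
k=4: 48.7 kHz, 50.5 kHz.
Within [10.5 kHz, 36.8 kHz]: 11.5 kHz, 13.3 kHz, 23.9 kHz, 25.7 kHz, 36.3 kHz.

11.5 kHz, 13.3 kHz, 23.9 kHz, 25.7 kHz, 36.3 kHz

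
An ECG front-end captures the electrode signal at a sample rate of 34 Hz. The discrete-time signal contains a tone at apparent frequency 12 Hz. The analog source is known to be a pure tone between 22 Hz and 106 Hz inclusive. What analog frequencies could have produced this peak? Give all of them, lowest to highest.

Frequencies that alias to 12 Hz are k·fs ± 12 Hz for integer k ≥ 0.
k=0: 12 Hz.
k=1: 22 Hz, 46 Hz.
k=2: 56 Hz, 80 Hz.
k=3: 90 Hz, 114 Hz.
k=4: 124 Hz, 148 Hz.
Within [22 Hz, 106 Hz]: 22 Hz, 46 Hz, 56 Hz, 80 Hz, 90 Hz.

22 Hz, 46 Hz, 56 Hz, 80 Hz, 90 Hz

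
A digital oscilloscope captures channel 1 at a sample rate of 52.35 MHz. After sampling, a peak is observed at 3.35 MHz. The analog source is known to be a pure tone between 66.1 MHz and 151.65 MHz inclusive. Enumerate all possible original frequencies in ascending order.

Frequencies that alias to 3.35 MHz are k·fs ± 3.35 MHz for integer k ≥ 0.
k=0: 3.35 MHz.
k=1: 49 MHz, 55.7 MHz.
k=2: 101.35 MHz, 108.05 MHz.
k=3: 153.7 MHz, 160.4 MHz.
Within [66.1 MHz, 151.65 MHz]: 101.35 MHz, 108.05 MHz.

101.35 MHz, 108.05 MHz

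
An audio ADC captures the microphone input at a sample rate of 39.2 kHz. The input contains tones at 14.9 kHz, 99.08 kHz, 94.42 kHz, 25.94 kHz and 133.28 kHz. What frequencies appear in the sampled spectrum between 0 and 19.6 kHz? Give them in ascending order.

fs/2 = 19.6 kHz.
14.9 kHz ≤ fs/2 = 19.6 kHz, passes unchanged.
99.08 kHz mod fs = 20.68 kHz.
20.68 kHz > fs/2 = 19.6 kHz, folds to fs − 20.68 kHz = 18.52 kHz.
94.42 kHz mod fs = 16.02 kHz.
16.02 kHz ≤ fs/2 = 19.6 kHz, appears at 16.02 kHz.
25.94 kHz > fs/2 = 19.6 kHz, folds to fs − 25.94 kHz = 13.26 kHz.
133.28 kHz mod fs = 15.68 kHz.
15.68 kHz ≤ fs/2 = 19.6 kHz, appears at 15.68 kHz.
Distinct values: {13.26 kHz, 14.9 kHz, 15.68 kHz, 16.02 kHz, 18.52 kHz}.

13.26 kHz, 14.9 kHz, 15.68 kHz, 16.02 kHz, 18.52 kHz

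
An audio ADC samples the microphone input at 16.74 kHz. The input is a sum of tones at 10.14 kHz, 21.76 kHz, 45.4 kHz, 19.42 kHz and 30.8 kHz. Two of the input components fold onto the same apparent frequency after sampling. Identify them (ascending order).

fs/2 = 8.37 kHz.
10.14 kHz > fs/2 = 8.37 kHz, folds to fs − 10.14 kHz = 6.6 kHz.
21.76 kHz mod fs = 5.02 kHz.
5.02 kHz ≤ fs/2 = 8.37 kHz, appears at 5.02 kHz.
45.4 kHz mod fs = 11.92 kHz.
11.92 kHz > fs/2 = 8.37 kHz, folds to fs − 11.92 kHz = 4.82 kHz.
19.42 kHz mod fs = 2.68 kHz.
2.68 kHz ≤ fs/2 = 8.37 kHz, appears at 2.68 kHz.
30.8 kHz mod fs = 14.06 kHz.
14.06 kHz > fs/2 = 8.37 kHz, folds to fs − 14.06 kHz = 2.68 kHz.
19.42 kHz and 30.8 kHz both map to 2.68 kHz.

19.42 kHz, 30.8 kHz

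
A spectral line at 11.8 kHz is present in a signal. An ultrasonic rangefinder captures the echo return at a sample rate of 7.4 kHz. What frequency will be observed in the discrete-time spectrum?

3 kHz

11.8 kHz mod fs = 4.4 kHz.
4.4 kHz > fs/2 = 3.7 kHz, folds to fs − 4.4 kHz = 3 kHz.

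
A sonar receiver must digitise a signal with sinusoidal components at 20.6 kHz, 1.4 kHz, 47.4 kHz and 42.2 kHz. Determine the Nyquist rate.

Highest-frequency component: 47.4 kHz.
Nyquist rate = 2 × 47.4 kHz = 94.8 kHz.

94.8 kHz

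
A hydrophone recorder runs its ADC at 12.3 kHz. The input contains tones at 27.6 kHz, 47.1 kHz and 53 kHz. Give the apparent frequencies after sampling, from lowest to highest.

fs/2 = 6.15 kHz.
27.6 kHz mod fs = 3 kHz.
3 kHz ≤ fs/2 = 6.15 kHz, appears at 3 kHz.
47.1 kHz mod fs = 10.2 kHz.
10.2 kHz > fs/2 = 6.15 kHz, folds to fs − 10.2 kHz = 2.1 kHz.
53 kHz mod fs = 3.8 kHz.
3.8 kHz ≤ fs/2 = 6.15 kHz, appears at 3.8 kHz.
Distinct values: {2.1 kHz, 3 kHz, 3.8 kHz}.

2.1 kHz, 3 kHz, 3.8 kHz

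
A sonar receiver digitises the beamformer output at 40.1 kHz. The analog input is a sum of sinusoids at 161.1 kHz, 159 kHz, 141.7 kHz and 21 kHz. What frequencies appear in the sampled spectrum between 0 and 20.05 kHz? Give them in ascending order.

0.7 kHz, 1.4 kHz, 18.7 kHz, 19.1 kHz

fs/2 = 20.05 kHz.
161.1 kHz mod fs = 0.7 kHz.
0.7 kHz ≤ fs/2 = 20.05 kHz, appears at 0.7 kHz.
159 kHz mod fs = 38.7 kHz.
38.7 kHz > fs/2 = 20.05 kHz, folds to fs − 38.7 kHz = 1.4 kHz.
141.7 kHz mod fs = 21.4 kHz.
21.4 kHz > fs/2 = 20.05 kHz, folds to fs − 21.4 kHz = 18.7 kHz.
21 kHz > fs/2 = 20.05 kHz, folds to fs − 21 kHz = 19.1 kHz.
Distinct values: {0.7 kHz, 1.4 kHz, 18.7 kHz, 19.1 kHz}.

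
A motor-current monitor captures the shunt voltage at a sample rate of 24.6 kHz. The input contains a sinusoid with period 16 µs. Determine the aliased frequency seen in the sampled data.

T = 16 µs → f = 1/T = 62.5 kHz.
62.5 kHz mod fs = 13.3 kHz.
13.3 kHz > fs/2 = 12.3 kHz, folds to fs − 13.3 kHz = 11.3 kHz.

11.3 kHz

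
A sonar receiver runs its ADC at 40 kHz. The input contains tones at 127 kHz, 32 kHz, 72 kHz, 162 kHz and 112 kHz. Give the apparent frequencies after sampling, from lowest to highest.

2 kHz, 7 kHz, 8 kHz

fs/2 = 20 kHz.
127 kHz mod fs = 7 kHz.
7 kHz ≤ fs/2 = 20 kHz, appears at 7 kHz.
32 kHz > fs/2 = 20 kHz, folds to fs − 32 kHz = 8 kHz.
72 kHz mod fs = 32 kHz.
32 kHz > fs/2 = 20 kHz, folds to fs − 32 kHz = 8 kHz.
162 kHz mod fs = 2 kHz.
2 kHz ≤ fs/2 = 20 kHz, appears at 2 kHz.
112 kHz mod fs = 32 kHz.
32 kHz > fs/2 = 20 kHz, folds to fs − 32 kHz = 8 kHz.
Distinct values: {2 kHz, 7 kHz, 8 kHz}.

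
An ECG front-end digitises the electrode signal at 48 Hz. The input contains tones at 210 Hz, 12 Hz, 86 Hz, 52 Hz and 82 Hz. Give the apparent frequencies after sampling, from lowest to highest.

4 Hz, 10 Hz, 12 Hz, 14 Hz, 18 Hz

fs/2 = 24 Hz.
210 Hz mod fs = 18 Hz.
18 Hz ≤ fs/2 = 24 Hz, appears at 18 Hz.
12 Hz ≤ fs/2 = 24 Hz, passes unchanged.
86 Hz mod fs = 38 Hz.
38 Hz > fs/2 = 24 Hz, folds to fs − 38 Hz = 10 Hz.
52 Hz mod fs = 4 Hz.
4 Hz ≤ fs/2 = 24 Hz, appears at 4 Hz.
82 Hz mod fs = 34 Hz.
34 Hz > fs/2 = 24 Hz, folds to fs − 34 Hz = 14 Hz.
Distinct values: {4 Hz, 10 Hz, 12 Hz, 14 Hz, 18 Hz}.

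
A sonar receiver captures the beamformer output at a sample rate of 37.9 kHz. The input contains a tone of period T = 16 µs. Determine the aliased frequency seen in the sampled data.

T = 16 µs → f = 1/T = 62.5 kHz.
62.5 kHz mod fs = 24.6 kHz.
24.6 kHz > fs/2 = 18.95 kHz, folds to fs − 24.6 kHz = 13.3 kHz.

13.3 kHz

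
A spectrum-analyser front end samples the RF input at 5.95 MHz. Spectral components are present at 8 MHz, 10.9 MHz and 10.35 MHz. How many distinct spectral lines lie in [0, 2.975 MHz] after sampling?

fs/2 = 2.975 MHz.
8 MHz mod fs = 2.05 MHz.
2.05 MHz ≤ fs/2 = 2.975 MHz, appears at 2.05 MHz.
10.9 MHz mod fs = 4.95 MHz.
4.95 MHz > fs/2 = 2.975 MHz, folds to fs − 4.95 MHz = 1 MHz.
10.35 MHz mod fs = 4.4 MHz.
4.4 MHz > fs/2 = 2.975 MHz, folds to fs − 4.4 MHz = 1.55 MHz.
Distinct values: {1 MHz, 1.55 MHz, 2.05 MHz} → 3.

3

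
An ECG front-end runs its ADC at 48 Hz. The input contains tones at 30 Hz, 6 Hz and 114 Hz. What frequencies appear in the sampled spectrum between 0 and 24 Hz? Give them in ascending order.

6 Hz, 18 Hz

fs/2 = 24 Hz.
30 Hz > fs/2 = 24 Hz, folds to fs − 30 Hz = 18 Hz.
6 Hz ≤ fs/2 = 24 Hz, passes unchanged.
114 Hz mod fs = 18 Hz.
18 Hz ≤ fs/2 = 24 Hz, appears at 18 Hz.
Distinct values: {6 Hz, 18 Hz}.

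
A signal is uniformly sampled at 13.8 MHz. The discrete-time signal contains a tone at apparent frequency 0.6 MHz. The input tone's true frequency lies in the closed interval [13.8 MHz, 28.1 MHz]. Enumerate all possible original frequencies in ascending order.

Frequencies that alias to 0.6 MHz are k·fs ± 0.6 MHz for integer k ≥ 0.
k=0: 0.6 MHz.
k=1: 13.2 MHz, 14.4 MHz.
k=2: 27 MHz, 28.2 MHz.
k=3: 40.8 MHz, 42 MHz.
Within [13.8 MHz, 28.1 MHz]: 14.4 MHz, 27 MHz.

14.4 MHz, 27 MHz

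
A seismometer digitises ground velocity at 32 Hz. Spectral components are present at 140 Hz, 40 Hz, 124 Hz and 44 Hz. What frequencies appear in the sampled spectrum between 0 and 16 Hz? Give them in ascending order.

fs/2 = 16 Hz.
140 Hz mod fs = 12 Hz.
12 Hz ≤ fs/2 = 16 Hz, appears at 12 Hz.
40 Hz mod fs = 8 Hz.
8 Hz ≤ fs/2 = 16 Hz, appears at 8 Hz.
124 Hz mod fs = 28 Hz.
28 Hz > fs/2 = 16 Hz, folds to fs − 28 Hz = 4 Hz.
44 Hz mod fs = 12 Hz.
12 Hz ≤ fs/2 = 16 Hz, appears at 12 Hz.
Distinct values: {4 Hz, 8 Hz, 12 Hz}.

4 Hz, 8 Hz, 12 Hz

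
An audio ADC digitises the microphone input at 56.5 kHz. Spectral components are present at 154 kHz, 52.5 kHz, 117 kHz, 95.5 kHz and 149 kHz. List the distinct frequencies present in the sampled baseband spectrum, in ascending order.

fs/2 = 28.25 kHz.
154 kHz mod fs = 41 kHz.
41 kHz > fs/2 = 28.25 kHz, folds to fs − 41 kHz = 15.5 kHz.
52.5 kHz > fs/2 = 28.25 kHz, folds to fs − 52.5 kHz = 4 kHz.
117 kHz mod fs = 4 kHz.
4 kHz ≤ fs/2 = 28.25 kHz, appears at 4 kHz.
95.5 kHz mod fs = 39 kHz.
39 kHz > fs/2 = 28.25 kHz, folds to fs − 39 kHz = 17.5 kHz.
149 kHz mod fs = 36 kHz.
36 kHz > fs/2 = 28.25 kHz, folds to fs − 36 kHz = 20.5 kHz.
Distinct values: {4 kHz, 15.5 kHz, 17.5 kHz, 20.5 kHz}.

4 kHz, 15.5 kHz, 17.5 kHz, 20.5 kHz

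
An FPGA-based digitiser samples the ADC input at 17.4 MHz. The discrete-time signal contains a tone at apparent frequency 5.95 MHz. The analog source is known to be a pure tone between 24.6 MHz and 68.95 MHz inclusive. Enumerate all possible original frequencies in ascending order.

Frequencies that alias to 5.95 MHz are k·fs ± 5.95 MHz for integer k ≥ 0.
k=0: 5.95 MHz.
k=1: 11.45 MHz, 23.35 MHz.
k=2: 28.85 MHz, 40.75 MHz.
k=3: 46.25 MHz, 58.15 MHz.
k=4: 63.65 MHz, 75.55 MHz.
k=5: 81.05 MHz, 92.95 MHz.
Within [24.6 MHz, 68.95 MHz]: 28.85 MHz, 40.75 MHz, 46.25 MHz, 58.15 MHz, 63.65 MHz.

28.85 MHz, 40.75 MHz, 46.25 MHz, 58.15 MHz, 63.65 MHz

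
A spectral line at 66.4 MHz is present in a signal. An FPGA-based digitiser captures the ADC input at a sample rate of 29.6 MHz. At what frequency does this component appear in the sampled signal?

7.2 MHz

66.4 MHz mod fs = 7.2 MHz.
7.2 MHz ≤ fs/2 = 14.8 MHz, appears at 7.2 MHz.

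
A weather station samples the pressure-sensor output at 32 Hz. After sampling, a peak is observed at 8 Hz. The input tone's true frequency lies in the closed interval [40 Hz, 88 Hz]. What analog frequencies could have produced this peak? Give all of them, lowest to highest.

40 Hz, 56 Hz, 72 Hz, 88 Hz

Frequencies that alias to 8 Hz are k·fs ± 8 Hz for integer k ≥ 0.
k=0: 8 Hz.
k=1: 24 Hz, 40 Hz.
k=2: 56 Hz, 72 Hz.
k=3: 88 Hz, 104 Hz.
k=4: 120 Hz, 136 Hz.
Within [40 Hz, 88 Hz]: 40 Hz, 56 Hz, 72 Hz, 88 Hz.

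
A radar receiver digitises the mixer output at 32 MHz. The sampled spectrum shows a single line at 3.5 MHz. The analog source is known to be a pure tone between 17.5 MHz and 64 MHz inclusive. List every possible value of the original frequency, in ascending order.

Frequencies that alias to 3.5 MHz are k·fs ± 3.5 MHz for integer k ≥ 0.
k=0: 3.5 MHz.
k=1: 28.5 MHz, 35.5 MHz.
k=2: 60.5 MHz, 67.5 MHz.
k=3: 92.5 MHz, 99.5 MHz.
Within [17.5 MHz, 64 MHz]: 28.5 MHz, 35.5 MHz, 60.5 MHz.

28.5 MHz, 35.5 MHz, 60.5 MHz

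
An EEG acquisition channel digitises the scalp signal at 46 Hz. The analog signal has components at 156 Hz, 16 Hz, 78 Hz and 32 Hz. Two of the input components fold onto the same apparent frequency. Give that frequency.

14 Hz

fs/2 = 23 Hz.
156 Hz mod fs = 18 Hz.
18 Hz ≤ fs/2 = 23 Hz, appears at 18 Hz.
16 Hz ≤ fs/2 = 23 Hz, passes unchanged.
78 Hz mod fs = 32 Hz.
32 Hz > fs/2 = 23 Hz, folds to fs − 32 Hz = 14 Hz.
32 Hz > fs/2 = 23 Hz, folds to fs − 32 Hz = 14 Hz.
32 Hz and 78 Hz both map to 14 Hz.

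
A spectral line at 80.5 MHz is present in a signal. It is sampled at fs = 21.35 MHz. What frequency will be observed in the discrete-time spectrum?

4.9 MHz

80.5 MHz mod fs = 16.45 MHz.
16.45 MHz > fs/2 = 10.675 MHz, folds to fs − 16.45 MHz = 4.9 MHz.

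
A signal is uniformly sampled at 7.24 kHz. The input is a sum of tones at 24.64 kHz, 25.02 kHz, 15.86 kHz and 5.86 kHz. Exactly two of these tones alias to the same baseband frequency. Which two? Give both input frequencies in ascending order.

5.86 kHz, 15.86 kHz

fs/2 = 3.62 kHz.
24.64 kHz mod fs = 2.92 kHz.
2.92 kHz ≤ fs/2 = 3.62 kHz, appears at 2.92 kHz.
25.02 kHz mod fs = 3.3 kHz.
3.3 kHz ≤ fs/2 = 3.62 kHz, appears at 3.3 kHz.
15.86 kHz mod fs = 1.38 kHz.
1.38 kHz ≤ fs/2 = 3.62 kHz, appears at 1.38 kHz.
5.86 kHz > fs/2 = 3.62 kHz, folds to fs − 5.86 kHz = 1.38 kHz.
5.86 kHz and 15.86 kHz both map to 1.38 kHz.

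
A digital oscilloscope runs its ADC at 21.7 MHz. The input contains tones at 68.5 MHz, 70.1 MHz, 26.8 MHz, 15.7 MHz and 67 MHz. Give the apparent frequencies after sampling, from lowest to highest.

fs/2 = 10.85 MHz.
68.5 MHz mod fs = 3.4 MHz.
3.4 MHz ≤ fs/2 = 10.85 MHz, appears at 3.4 MHz.
70.1 MHz mod fs = 5 MHz.
5 MHz ≤ fs/2 = 10.85 MHz, appears at 5 MHz.
26.8 MHz mod fs = 5.1 MHz.
5.1 MHz ≤ fs/2 = 10.85 MHz, appears at 5.1 MHz.
15.7 MHz > fs/2 = 10.85 MHz, folds to fs − 15.7 MHz = 6 MHz.
67 MHz mod fs = 1.9 MHz.
1.9 MHz ≤ fs/2 = 10.85 MHz, appears at 1.9 MHz.
Distinct values: {1.9 MHz, 3.4 MHz, 5 MHz, 5.1 MHz, 6 MHz}.

1.9 MHz, 3.4 MHz, 5 MHz, 5.1 MHz, 6 MHz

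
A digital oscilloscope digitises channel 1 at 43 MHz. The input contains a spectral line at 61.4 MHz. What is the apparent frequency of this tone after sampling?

18.4 MHz

61.4 MHz mod fs = 18.4 MHz.
18.4 MHz ≤ fs/2 = 21.5 MHz, appears at 18.4 MHz.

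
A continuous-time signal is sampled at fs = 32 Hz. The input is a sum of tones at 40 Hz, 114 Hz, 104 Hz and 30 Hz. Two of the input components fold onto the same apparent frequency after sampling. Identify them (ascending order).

40 Hz, 104 Hz

fs/2 = 16 Hz.
40 Hz mod fs = 8 Hz.
8 Hz ≤ fs/2 = 16 Hz, appears at 8 Hz.
114 Hz mod fs = 18 Hz.
18 Hz > fs/2 = 16 Hz, folds to fs − 18 Hz = 14 Hz.
104 Hz mod fs = 8 Hz.
8 Hz ≤ fs/2 = 16 Hz, appears at 8 Hz.
30 Hz > fs/2 = 16 Hz, folds to fs − 30 Hz = 2 Hz.
40 Hz and 104 Hz both map to 8 Hz.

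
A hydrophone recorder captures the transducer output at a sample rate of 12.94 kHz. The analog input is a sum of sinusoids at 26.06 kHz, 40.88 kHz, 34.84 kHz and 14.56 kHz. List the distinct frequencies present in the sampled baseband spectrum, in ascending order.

fs/2 = 6.47 kHz.
26.06 kHz mod fs = 0.18 kHz.
0.18 kHz ≤ fs/2 = 6.47 kHz, appears at 0.18 kHz.
40.88 kHz mod fs = 2.06 kHz.
2.06 kHz ≤ fs/2 = 6.47 kHz, appears at 2.06 kHz.
34.84 kHz mod fs = 8.96 kHz.
8.96 kHz > fs/2 = 6.47 kHz, folds to fs − 8.96 kHz = 3.98 kHz.
14.56 kHz mod fs = 1.62 kHz.
1.62 kHz ≤ fs/2 = 6.47 kHz, appears at 1.62 kHz.
Distinct values: {0.18 kHz, 1.62 kHz, 2.06 kHz, 3.98 kHz}.

0.18 kHz, 1.62 kHz, 2.06 kHz, 3.98 kHz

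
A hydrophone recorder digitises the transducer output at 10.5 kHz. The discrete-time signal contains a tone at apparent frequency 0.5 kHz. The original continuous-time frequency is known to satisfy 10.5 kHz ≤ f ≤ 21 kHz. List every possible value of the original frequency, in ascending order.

11 kHz, 20.5 kHz

Frequencies that alias to 0.5 kHz are k·fs ± 0.5 kHz for integer k ≥ 0.
k=0: 0.5 kHz.
k=1: 10 kHz, 11 kHz.
k=2: 20.5 kHz, 21.5 kHz.
k=3: 31 kHz, 32 kHz.
Within [10.5 kHz, 21 kHz]: 11 kHz, 20.5 kHz.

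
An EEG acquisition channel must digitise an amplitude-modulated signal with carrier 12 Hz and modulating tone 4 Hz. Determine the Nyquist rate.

AM sidebands sit at fc ± fm = 8 Hz and 16 Hz.
Highest-frequency component: 16 Hz.
Nyquist rate = 2 × 16 Hz = 32 Hz.

32 Hz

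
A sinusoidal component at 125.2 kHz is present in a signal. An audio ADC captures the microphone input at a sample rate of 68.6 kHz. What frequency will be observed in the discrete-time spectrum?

12 kHz

125.2 kHz mod fs = 56.6 kHz.
56.6 kHz > fs/2 = 34.3 kHz, folds to fs − 56.6 kHz = 12 kHz.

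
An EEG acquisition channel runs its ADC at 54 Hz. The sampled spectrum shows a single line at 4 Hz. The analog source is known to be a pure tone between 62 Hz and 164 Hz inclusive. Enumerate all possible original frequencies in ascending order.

104 Hz, 112 Hz, 158 Hz

Frequencies that alias to 4 Hz are k·fs ± 4 Hz for integer k ≥ 0.
k=0: 4 Hz.
k=1: 50 Hz, 58 Hz.
k=2: 104 Hz, 112 Hz.
k=3: 158 Hz, 166 Hz.
k=4: 212 Hz, 220 Hz.
Within [62 Hz, 164 Hz]: 104 Hz, 112 Hz, 158 Hz.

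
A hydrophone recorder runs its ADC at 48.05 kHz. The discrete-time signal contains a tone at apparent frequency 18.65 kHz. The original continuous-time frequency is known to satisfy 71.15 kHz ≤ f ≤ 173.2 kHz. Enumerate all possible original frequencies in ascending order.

77.45 kHz, 114.75 kHz, 125.5 kHz, 162.8 kHz

Frequencies that alias to 18.65 kHz are k·fs ± 18.65 kHz for integer k ≥ 0.
k=0: 18.65 kHz.
k=1: 29.4 kHz, 66.7 kHz.
k=2: 77.45 kHz, 114.75 kHz.
k=3: 125.5 kHz, 162.8 kHz.
k=4: 173.55 kHz, 210.85 kHz.
Within [71.15 kHz, 173.2 kHz]: 77.45 kHz, 114.75 kHz, 125.5 kHz, 162.8 kHz.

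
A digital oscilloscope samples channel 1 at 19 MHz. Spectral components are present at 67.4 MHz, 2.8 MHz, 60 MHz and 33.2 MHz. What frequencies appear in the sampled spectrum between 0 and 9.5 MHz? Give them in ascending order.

2.8 MHz, 3 MHz, 4.8 MHz, 8.6 MHz

fs/2 = 9.5 MHz.
67.4 MHz mod fs = 10.4 MHz.
10.4 MHz > fs/2 = 9.5 MHz, folds to fs − 10.4 MHz = 8.6 MHz.
2.8 MHz ≤ fs/2 = 9.5 MHz, passes unchanged.
60 MHz mod fs = 3 MHz.
3 MHz ≤ fs/2 = 9.5 MHz, appears at 3 MHz.
33.2 MHz mod fs = 14.2 MHz.
14.2 MHz > fs/2 = 9.5 MHz, folds to fs − 14.2 MHz = 4.8 MHz.
Distinct values: {2.8 MHz, 3 MHz, 4.8 MHz, 8.6 MHz}.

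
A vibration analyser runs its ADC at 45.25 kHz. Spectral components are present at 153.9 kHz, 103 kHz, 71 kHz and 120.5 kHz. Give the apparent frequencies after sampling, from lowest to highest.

fs/2 = 22.625 kHz.
153.9 kHz mod fs = 18.15 kHz.
18.15 kHz ≤ fs/2 = 22.625 kHz, appears at 18.15 kHz.
103 kHz mod fs = 12.5 kHz.
12.5 kHz ≤ fs/2 = 22.625 kHz, appears at 12.5 kHz.
71 kHz mod fs = 25.75 kHz.
25.75 kHz > fs/2 = 22.625 kHz, folds to fs − 25.75 kHz = 19.5 kHz.
120.5 kHz mod fs = 30 kHz.
30 kHz > fs/2 = 22.625 kHz, folds to fs − 30 kHz = 15.25 kHz.
Distinct values: {12.5 kHz, 15.25 kHz, 18.15 kHz, 19.5 kHz}.

12.5 kHz, 15.25 kHz, 18.15 kHz, 19.5 kHz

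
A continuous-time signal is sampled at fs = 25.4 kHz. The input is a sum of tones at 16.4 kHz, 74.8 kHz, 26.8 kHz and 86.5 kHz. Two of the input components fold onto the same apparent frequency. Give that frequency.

fs/2 = 12.7 kHz.
16.4 kHz > fs/2 = 12.7 kHz, folds to fs − 16.4 kHz = 9 kHz.
74.8 kHz mod fs = 24 kHz.
24 kHz > fs/2 = 12.7 kHz, folds to fs − 24 kHz = 1.4 kHz.
26.8 kHz mod fs = 1.4 kHz.
1.4 kHz ≤ fs/2 = 12.7 kHz, appears at 1.4 kHz.
86.5 kHz mod fs = 10.3 kHz.
10.3 kHz ≤ fs/2 = 12.7 kHz, appears at 10.3 kHz.
26.8 kHz and 74.8 kHz both map to 1.4 kHz.

1.4 kHz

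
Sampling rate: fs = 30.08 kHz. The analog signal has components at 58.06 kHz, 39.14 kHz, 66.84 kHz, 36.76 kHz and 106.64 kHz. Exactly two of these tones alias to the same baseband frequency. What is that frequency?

6.68 kHz

fs/2 = 15.04 kHz.
58.06 kHz mod fs = 27.98 kHz.
27.98 kHz > fs/2 = 15.04 kHz, folds to fs − 27.98 kHz = 2.1 kHz.
39.14 kHz mod fs = 9.06 kHz.
9.06 kHz ≤ fs/2 = 15.04 kHz, appears at 9.06 kHz.
66.84 kHz mod fs = 6.68 kHz.
6.68 kHz ≤ fs/2 = 15.04 kHz, appears at 6.68 kHz.
36.76 kHz mod fs = 6.68 kHz.
6.68 kHz ≤ fs/2 = 15.04 kHz, appears at 6.68 kHz.
106.64 kHz mod fs = 16.4 kHz.
16.4 kHz > fs/2 = 15.04 kHz, folds to fs − 16.4 kHz = 13.68 kHz.
36.76 kHz and 66.84 kHz both map to 6.68 kHz.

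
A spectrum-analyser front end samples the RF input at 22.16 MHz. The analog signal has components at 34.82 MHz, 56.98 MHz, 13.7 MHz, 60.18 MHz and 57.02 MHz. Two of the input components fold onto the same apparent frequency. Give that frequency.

9.5 MHz

fs/2 = 11.08 MHz.
34.82 MHz mod fs = 12.66 MHz.
12.66 MHz > fs/2 = 11.08 MHz, folds to fs − 12.66 MHz = 9.5 MHz.
56.98 MHz mod fs = 12.66 MHz.
12.66 MHz > fs/2 = 11.08 MHz, folds to fs − 12.66 MHz = 9.5 MHz.
13.7 MHz > fs/2 = 11.08 MHz, folds to fs − 13.7 MHz = 8.46 MHz.
60.18 MHz mod fs = 15.86 MHz.
15.86 MHz > fs/2 = 11.08 MHz, folds to fs − 15.86 MHz = 6.3 MHz.
57.02 MHz mod fs = 12.7 MHz.
12.7 MHz > fs/2 = 11.08 MHz, folds to fs − 12.7 MHz = 9.46 MHz.
34.82 MHz and 56.98 MHz both map to 9.5 MHz.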